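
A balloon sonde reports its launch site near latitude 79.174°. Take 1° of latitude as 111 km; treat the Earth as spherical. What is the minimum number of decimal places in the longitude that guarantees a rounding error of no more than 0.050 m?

6 decimal places

At 79.174° one degree of longitude covers 111000 × cos 79.174° ≈ 111000 × 0.1878 ≈ 20848.8 m.
Rounding to N decimal places gives at most 0.5 × 10⁻ᴺ degrees of error, i.e. 0.5 × 10⁻ᴺ × 20848.8 m.
Need 0.5 × 20848.8 × 10⁻ᴺ ≤ 0.050 → 10⁻ᴺ ≤ 4.796e-06, so N ≥ 5.32.
N = 5 would give 0.104 m (too coarse); N = 6 gives 0.0104 m ≤ 0.050 m.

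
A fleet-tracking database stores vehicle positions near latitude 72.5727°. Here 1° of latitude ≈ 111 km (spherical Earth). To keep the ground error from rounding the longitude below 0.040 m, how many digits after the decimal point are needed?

6 decimal places

At 72.5727° one degree of longitude covers 111000 × cos 72.5727° ≈ 111000 × 0.2995 ≈ 33244 m.
With N decimal places the half-ulp bound is 0.5·10⁻ᴺ°, or 0.5·10⁻ᴺ × 33244 m on the ground.
Need 0.5 × 33244 × 10⁻ᴺ ≤ 0.040 → 10⁻ᴺ ≤ 2.406e-06, so N ≥ 5.62.
So 6 decimal places suffice (0.0166 m); 5 would allow up to 0.166 m.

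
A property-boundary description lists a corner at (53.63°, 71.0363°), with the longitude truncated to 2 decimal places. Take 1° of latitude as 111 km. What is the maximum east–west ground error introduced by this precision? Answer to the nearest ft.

2160 ft

Truncating at 2 decimal places can drop up to a full unit in the last place, so the longitude may be off by as much as 0.01°.
One degree of longitude at 53.63° is 111000 × cos 53.63° ≈ 111000 × 0.5930 = 65822.7 m.
So at most 0.01° × 65822.7 ≈ 658.227 m east–west.
Converting: 658.227 m × 3.2808 ft/m ≈ 2159.5 ft.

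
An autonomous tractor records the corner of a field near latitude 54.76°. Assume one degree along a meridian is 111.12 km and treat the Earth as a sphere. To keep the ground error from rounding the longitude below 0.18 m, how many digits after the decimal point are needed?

6

At 54.76° one degree of longitude covers 111120 × cos 54.76° ≈ 111120 × 0.5770 ≈ 64116.5 m.
With N decimal places the half-ulp bound is 0.5·10⁻ᴺ°, or 0.5·10⁻ᴺ × 64116.5 m on the ground.
Setting 32058.3 × 10⁻ᴺ ≤ 0.18 gives 10ᴺ ≥ 1.781e+05, i.e. N ≥ 5.25.
At 5 places the error can reach 0.321 m, but 6 places keeps it to 0.0321 m.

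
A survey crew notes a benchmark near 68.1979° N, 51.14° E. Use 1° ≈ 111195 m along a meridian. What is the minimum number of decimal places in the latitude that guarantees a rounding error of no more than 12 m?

4 decimal places

One degree of latitude covers 111195 m.
Rounding to N decimal places gives at most 0.5 × 10⁻ᴺ degrees of error, i.e. 0.5 × 10⁻ᴺ × 111195 m.
Setting 55597.5 × 10⁻ᴺ ≤ 12 gives 10ᴺ ≥ 4633, i.e. N ≥ 3.67.
At 3 places the error can reach 55.6 m, but 4 places keeps it to 5.56 m.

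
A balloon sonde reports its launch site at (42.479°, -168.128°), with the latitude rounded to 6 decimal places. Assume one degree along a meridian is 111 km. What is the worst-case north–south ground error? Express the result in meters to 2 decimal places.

Rounding to 6 decimal places leaves the latitude within ±5e-07° of the true value.
Along the meridian that is 5e-07° × 111000 m/° = 0.0555 m.

0.06 meters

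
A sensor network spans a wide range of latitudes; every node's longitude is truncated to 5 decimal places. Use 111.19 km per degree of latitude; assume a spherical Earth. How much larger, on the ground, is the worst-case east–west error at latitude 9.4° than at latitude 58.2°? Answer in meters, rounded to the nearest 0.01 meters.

0.51 meters

Truncating at 5 decimal places can drop up to a full unit in the last place, so the longitude may be off by as much as 1e-05°.
At 9.4°: 1e-05° × 111190 × cos 9.4° = 1e-05 × 111190 × 0.9866 ≈ 1.097 m.
At 58.2°: 1e-05° × 111190 × cos 58.2° = 1e-05 × 111190 × 0.5270 ≈ 0.58592 m.
Difference: 1.097 − 0.58592 = 0.51105 m.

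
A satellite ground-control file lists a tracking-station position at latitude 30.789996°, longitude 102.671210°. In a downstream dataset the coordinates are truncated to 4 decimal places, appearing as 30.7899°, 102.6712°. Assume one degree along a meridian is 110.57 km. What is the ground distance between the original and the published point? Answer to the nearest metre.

11 metres

Δlat = 30.789996 − 30.7899 = +0.000096°; Δlon = 102.671210 − 102.6712 = +0.000010°.
N–S: 0.000096° × 110570 m/° = 10.6147 m.
East–west at this latitude: 0.000010° × 110570 × cos 30.7899° ≈ 0.000010 × 94985.2 = 0.949852 m.
Distance: √(10.6147² + 0.949852²) ≈ 10.6571 m.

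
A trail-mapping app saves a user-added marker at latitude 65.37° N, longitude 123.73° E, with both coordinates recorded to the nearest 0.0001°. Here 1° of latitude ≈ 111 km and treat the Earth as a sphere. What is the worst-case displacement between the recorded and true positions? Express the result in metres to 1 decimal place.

6.0 metres

Rounding to 4 decimal places leaves each coordinate within ±5e-05° of the true value.
N–S: 5e-05° × 111000 m/° = 5.55 m.
Longitude error → 5e-05 × 111000 × cos 65.37° = 5e-05 × 111000 × 0.4168 ≈ 2.313 m.
Combining orthogonally: (5.55² + 2.313²)^½ ≈ 6.01269 m.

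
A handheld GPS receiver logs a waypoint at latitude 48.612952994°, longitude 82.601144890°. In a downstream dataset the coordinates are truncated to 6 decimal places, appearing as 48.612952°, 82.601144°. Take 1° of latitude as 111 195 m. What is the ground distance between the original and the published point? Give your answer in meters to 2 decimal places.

0.13 meters

The latitude changed by +0.000000994° and the longitude by +0.000000890°.
North–south shift: 0.000000994 × 111195 = 0.110528 m.
East–west at this latitude: 0.000000890° × 111195 × cos 48.613° ≈ 0.000000890 × 73515.7 = 0.065429 m.
Combined displacement = (0.110528² + 0.065429²)^½ ≈ 0.128442 m.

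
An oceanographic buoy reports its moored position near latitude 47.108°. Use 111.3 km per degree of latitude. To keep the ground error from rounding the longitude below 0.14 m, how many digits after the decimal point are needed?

At 47.108° one degree of longitude covers 111300 × cos 47.108° ≈ 111300 × 0.6806 ≈ 75752.8 m.
With N decimal places the half-ulp bound is 0.5·10⁻ᴺ°, or 0.5·10⁻ᴺ × 75752.8 m on the ground.
Setting 37876.4 × 10⁻ᴺ ≤ 0.14 gives 10ᴺ ≥ 2.705e+05, i.e. N ≥ 5.43.
So 6 decimal places suffice (0.0379 m); 5 would allow up to 0.379 m.

6 decimal places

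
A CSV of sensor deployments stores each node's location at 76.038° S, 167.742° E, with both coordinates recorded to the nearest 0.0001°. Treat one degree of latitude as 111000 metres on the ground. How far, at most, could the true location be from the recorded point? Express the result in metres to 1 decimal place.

5.7 metres

Rounding to 4 decimal places leaves each coordinate within ±5e-05° of the true value.
Latitude error → 5e-05 × 111000 = 5.55 m along the meridian.
E–W at 76.038°: 5e-05° × 111000 × cos 76.038° = 5e-05 × 111000 × 0.2413 ≈ 1.33909 m.
The two errors are perpendicular, so the maximum displacement is √(5.55² + 1.33909²) ≈ 5.70926 m.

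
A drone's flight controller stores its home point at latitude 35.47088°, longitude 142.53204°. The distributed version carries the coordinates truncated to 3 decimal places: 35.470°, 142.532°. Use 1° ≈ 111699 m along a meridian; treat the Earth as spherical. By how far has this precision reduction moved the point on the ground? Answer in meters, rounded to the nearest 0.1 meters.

The latitude changed by +0.00088° and the longitude by +0.00004°.
N–S: 0.00088° × 111699 m/° = 98.2951 m.
East–west at this latitude: 0.00004° × 111699 × cos 35.47° ≈ 0.00004 × 90969.8 = 3.63879 m.
Combined displacement = (98.2951² + 3.63879²)^½ ≈ 98.3624 m.

98.4 meters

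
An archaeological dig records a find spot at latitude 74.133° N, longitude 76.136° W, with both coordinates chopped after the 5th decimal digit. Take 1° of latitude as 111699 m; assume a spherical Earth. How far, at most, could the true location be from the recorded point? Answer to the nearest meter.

Truncating at 5 decimal places can drop up to a full unit in the last place, so each coordinate may be off by as much as 1e-05°.
N–S: 1e-05° × 111699 m/° = 1.11699 m.
Longitude error → 1e-05 × 111699 × cos 74.133° = 1e-05 × 111699 × 0.2734 ≈ 0.305391 m.
Combining orthogonally: (1.11699² + 0.305391²)^½ ≈ 1.15799 m.

1 meters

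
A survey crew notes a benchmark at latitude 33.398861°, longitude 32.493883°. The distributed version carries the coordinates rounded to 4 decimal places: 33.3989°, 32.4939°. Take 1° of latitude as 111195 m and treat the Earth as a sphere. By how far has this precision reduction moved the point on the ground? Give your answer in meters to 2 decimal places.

The latitude changed by -0.000039° and the longitude by -0.000017°.
North–south shift: -0.000039 × 111195 = -4.33661 m.
E–W at 33.3989°: -0.000017° × 111195 × cos 33.3989° = -0.000017 × 111195 × 0.8349 ≈ -1.57815 m.
Combined displacement = (4.33661² + 1.57815²)^½ ≈ 4.61483 m.

4.61 meters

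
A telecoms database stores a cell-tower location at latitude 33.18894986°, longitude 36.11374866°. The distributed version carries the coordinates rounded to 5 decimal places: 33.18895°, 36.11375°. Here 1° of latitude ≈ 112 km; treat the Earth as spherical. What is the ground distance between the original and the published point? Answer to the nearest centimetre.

The latitude changed by -0.00000014° and the longitude by -0.00000134°.
North–south shift: -0.00000014 × 112000 = -0.01568 m.
E–W at 33.1889°: -0.00000134° × 112000 × cos 33.1889° = -0.00000134 × 112000 × 0.8369 ≈ -0.125597 m.
Hypotenuse of the two orthogonal shifts: √(0.01568² + 0.125597²) = 0.126572 m.
That is 0.126572 m = 12.657 cm.

13 centimetres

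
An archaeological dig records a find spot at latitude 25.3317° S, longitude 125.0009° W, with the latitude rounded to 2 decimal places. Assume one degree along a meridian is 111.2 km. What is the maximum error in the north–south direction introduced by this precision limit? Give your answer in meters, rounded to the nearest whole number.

556 meters

Rounding to 2 decimal places leaves the latitude within ±0.005° of the true value.
So the N–S error is at most 0.005 × 111200 = 556 m.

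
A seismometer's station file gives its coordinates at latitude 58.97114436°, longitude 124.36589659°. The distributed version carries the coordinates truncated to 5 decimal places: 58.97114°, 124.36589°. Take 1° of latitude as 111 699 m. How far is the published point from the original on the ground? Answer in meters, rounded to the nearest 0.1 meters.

0.6 meters

Δlat = 58.97114436 − 58.97114 = +0.00000436°; Δlon = 124.36589659 − 124.36589 = +0.00000659°.
North–south shift: 0.00000436 × 111699 = 0.487008 m.
E–W at 58.9711°: 0.00000659° × 111699 × cos 58.9711° = 0.00000659 × 111699 × 0.5155 ≈ 0.379435 m.
Hypotenuse of the two orthogonal shifts: √(0.487008² + 0.379435²) = 0.617372 m.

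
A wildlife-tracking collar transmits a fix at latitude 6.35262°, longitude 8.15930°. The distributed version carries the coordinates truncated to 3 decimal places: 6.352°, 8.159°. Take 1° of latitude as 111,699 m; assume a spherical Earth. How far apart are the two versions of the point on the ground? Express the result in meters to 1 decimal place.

76.8 meters

Δlat = 6.35262 − 6.352 = +0.00062°; Δlon = 8.15930 − 8.159 = +0.00030°.
North–south shift: 0.00062 × 111699 = 69.2534 m.
East–west at this latitude: 0.00030° × 111699 × cos 6.352° ≈ 0.00030 × 111013 = 33.304 m.
Combined displacement = (69.2534² + 33.304²)^½ ≈ 76.8452 m.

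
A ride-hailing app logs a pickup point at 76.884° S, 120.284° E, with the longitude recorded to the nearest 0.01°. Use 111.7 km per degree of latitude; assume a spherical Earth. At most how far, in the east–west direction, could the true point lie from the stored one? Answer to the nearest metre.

Rounding to 2 decimal places leaves the longitude within ±0.005° of the true value.
At latitude 76.884° a degree of longitude spans 111700 m × cos 76.884° = 111700 × 0.2269 ≈ 25347.3 m.
So at most 0.005° × 25347.3 ≈ 126.737 m east–west.

127 metres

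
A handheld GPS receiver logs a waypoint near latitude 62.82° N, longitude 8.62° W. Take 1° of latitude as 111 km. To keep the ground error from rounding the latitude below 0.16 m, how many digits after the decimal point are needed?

One degree of latitude covers 111000 m.
N decimal places → at most half a unit in the last place, 0.5 × 10⁻ᴺ° = 111000/2 × 10⁻ᴺ m.
Need 0.5 × 111000 × 10⁻ᴺ ≤ 0.16 → 10⁻ᴺ ≤ 2.883e-06, so N ≥ 5.54.
N = 5 would give 0.555 m (too coarse); N = 6 gives 0.0555 m ≤ 0.16 m.

6 decimal places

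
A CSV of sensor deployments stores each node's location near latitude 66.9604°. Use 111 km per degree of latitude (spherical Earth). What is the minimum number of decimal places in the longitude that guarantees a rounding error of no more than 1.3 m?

5 decimal places

At 66.9604° one degree of longitude covers 111000 × cos 66.9604° ≈ 111000 × 0.3914 ≈ 43441.8 m.
With N decimal places the half-ulp bound is 0.5·10⁻ᴺ°, or 0.5·10⁻ᴺ × 43441.8 m on the ground.
Need 0.5 × 43441.8 × 10⁻ᴺ ≤ 1.3 → 10⁻ᴺ ≤ 5.985e-05, so N ≥ 4.22.
So 5 decimal places suffice (0.217 m); 4 would allow up to 2.17 m.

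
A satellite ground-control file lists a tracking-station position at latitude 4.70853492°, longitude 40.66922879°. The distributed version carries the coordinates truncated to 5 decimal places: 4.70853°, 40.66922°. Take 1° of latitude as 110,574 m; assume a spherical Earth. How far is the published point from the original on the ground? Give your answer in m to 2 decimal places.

1.11 m

Δlat = 4.70853492 − 4.70853 = +0.00000492°; Δlon = 40.66922879 − 40.66922 = +0.00000879°.
N–S: 0.00000492° × 110574 m/° = 0.544024 m.
East–west at this latitude: 0.00000879° × 110574 × cos 4.70853° ≈ 0.00000879 × 110201 = 0.968665 m.
Combined displacement = (0.544024² + 0.968665²)^½ ≈ 1.11098 m.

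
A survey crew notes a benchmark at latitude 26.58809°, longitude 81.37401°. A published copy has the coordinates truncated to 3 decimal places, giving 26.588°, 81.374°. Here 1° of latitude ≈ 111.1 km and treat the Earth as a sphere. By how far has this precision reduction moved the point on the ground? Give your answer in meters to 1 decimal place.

The latitude changed by +0.00009° and the longitude by +0.00001°.
North–south shift: 0.00009 × 111100 = 9.999 m.
East–west at this latitude: 0.00001° × 111100 × cos 26.588° ≈ 0.00001 × 99351 = 0.99351 m.
Combined displacement = (9.999² + 0.99351²)^½ ≈ 10.0482 m.

10.0 meters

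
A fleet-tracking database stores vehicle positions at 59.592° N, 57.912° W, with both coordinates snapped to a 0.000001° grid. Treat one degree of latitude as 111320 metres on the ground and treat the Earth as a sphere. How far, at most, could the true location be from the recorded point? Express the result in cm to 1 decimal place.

With a 0.000001° grid the true value lies within half a step, ±0.000001°/2 = ±5e-07°, of the stored one.
Latitude error → 5e-07 × 111320 = 0.05566 m along the meridian.
East–west component at 59.592°: 5e-07° × 111320 × cos 59.592° ≈ 5e-07 × 56345.1 ≈ 0.0281725 m.
The two errors are perpendicular, so the maximum displacement is √(0.05566² + 0.0281725²) ≈ 0.0623837 m.
That is 0.0623837 m = 6.2384 cm.

6.2 cm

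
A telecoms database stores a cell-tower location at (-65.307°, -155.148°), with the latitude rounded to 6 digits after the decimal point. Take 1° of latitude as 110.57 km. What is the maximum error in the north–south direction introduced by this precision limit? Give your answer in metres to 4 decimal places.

Rounding to 6 decimal places leaves the latitude within ±5e-07° of the true value.
North–south distance: 5e-07° × 110570 m/° = 0.055285 m.

0.0553 metres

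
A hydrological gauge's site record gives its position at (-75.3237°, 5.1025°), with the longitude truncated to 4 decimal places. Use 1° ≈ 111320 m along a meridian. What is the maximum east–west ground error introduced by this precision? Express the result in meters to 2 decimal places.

2.82 meters

Truncating at 4 decimal places can drop up to a full unit in the last place, so the longitude may be off by as much as 0.0001°.
At latitude 75.3237° a degree of longitude spans 111320 m × cos 75.3237° = 111320 × 0.2534 ≈ 28203.8 m.
East–west error: 0.0001° × 28203.8 m/° ≈ 2.82038 m.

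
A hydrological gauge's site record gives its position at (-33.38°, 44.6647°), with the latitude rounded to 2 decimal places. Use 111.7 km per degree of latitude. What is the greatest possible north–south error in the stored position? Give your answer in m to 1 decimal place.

558.5 m

Rounding to 2 decimal places leaves the latitude within ±0.005° of the true value.
Along the meridian that is 0.005° × 111700 m/° = 558.5 m.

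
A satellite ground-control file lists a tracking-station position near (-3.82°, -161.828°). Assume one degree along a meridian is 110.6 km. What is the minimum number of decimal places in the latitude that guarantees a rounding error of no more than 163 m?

3 decimal places

One degree of latitude covers 110600 m.
N decimal places → at most half a unit in the last place, 0.5 × 10⁻ᴺ° = 110600/2 × 10⁻ᴺ m.
Setting 55300 × 10⁻ᴺ ≤ 163 gives 10ᴺ ≥ 339.3, i.e. N ≥ 2.53.
At 2 places the error can reach 553 m, but 3 places keeps it to 55.3 m.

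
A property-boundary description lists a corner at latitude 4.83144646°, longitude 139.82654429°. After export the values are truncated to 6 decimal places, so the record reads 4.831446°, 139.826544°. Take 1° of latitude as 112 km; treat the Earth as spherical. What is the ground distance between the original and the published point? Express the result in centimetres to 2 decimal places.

6.08 centimetres

The latitude changed by +0.00000046° and the longitude by +0.00000029°.
North–south shift: 0.00000046 × 112000 = 0.05152 m.
E–W at 4.83145°: 0.00000029° × 112000 × cos 4.83145° = 0.00000029 × 112000 × 0.9964 ≈ 0.0323646 m.
Combined displacement = (0.05152² + 0.0323646²)^½ ≈ 0.0608422 m.
That is 0.0608422 m = 6.0842 cm.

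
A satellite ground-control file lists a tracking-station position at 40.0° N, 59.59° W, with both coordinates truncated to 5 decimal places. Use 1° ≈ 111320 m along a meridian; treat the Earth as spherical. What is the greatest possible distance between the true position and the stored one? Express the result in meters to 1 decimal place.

1.4 meters

Truncating at 5 decimal places can drop up to a full unit in the last place, so each coordinate may be off by as much as 1e-05°.
N–S: 1e-05° × 111320 m/° = 1.1132 m.
Longitude error → 1e-05 × 111320 × cos 40° = 1e-05 × 111320 × 0.7660 ≈ 0.852761 m.
The two errors are perpendicular, so the maximum displacement is √(1.1132² + 0.852761²) ≈ 1.40229 m.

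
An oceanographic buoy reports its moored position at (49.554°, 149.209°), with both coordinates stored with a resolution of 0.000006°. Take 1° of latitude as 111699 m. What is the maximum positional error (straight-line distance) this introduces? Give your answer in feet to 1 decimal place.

1.3 feet

With a 0.000006° grid the true value lies within half a step, ±0.000006°/2 = ±3e-06°, of the stored one.
N–S: 3e-06° × 111699 m/° = 0.335097 m.
Longitude error → 3e-06 × 111699 × cos 49.554° = 3e-06 × 111699 × 0.6487 ≈ 0.217388 m.
Combining orthogonally: (0.335097² + 0.217388²)^½ ≈ 0.399434 m.
Converting: 0.399434 m × 3.2808 ft/m ≈ 1.3105 ft.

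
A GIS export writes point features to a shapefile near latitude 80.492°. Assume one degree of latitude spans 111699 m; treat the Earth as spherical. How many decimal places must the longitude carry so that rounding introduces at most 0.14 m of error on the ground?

5 decimal places

At 80.492° one degree of longitude covers 111699 × cos 80.492° ≈ 111699 × 0.1652 ≈ 18451 m.
Rounding to N decimal places gives at most 0.5 × 10⁻ᴺ degrees of error, i.e. 0.5 × 10⁻ᴺ × 18451 m.
Setting 9225.52 × 10⁻ᴺ ≤ 0.14 gives 10ᴺ ≥ 6.59e+04, i.e. N ≥ 4.82.
N = 4 would give 0.923 m (too coarse); N = 5 gives 0.0923 m ≤ 0.14 m.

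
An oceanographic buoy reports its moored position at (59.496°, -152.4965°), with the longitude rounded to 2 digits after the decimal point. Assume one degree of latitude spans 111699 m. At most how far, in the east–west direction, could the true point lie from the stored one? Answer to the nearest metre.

Rounding to 2 decimal places leaves the longitude within ±0.005° of the true value.
Parallels shrink by cos φ, so at 59.496° a degree of longitude is 111699 × 0.5076 ≈ 56698.2 m.
East–west error: 0.005° × 56698.2 m/° ≈ 283.491 m.

283 metres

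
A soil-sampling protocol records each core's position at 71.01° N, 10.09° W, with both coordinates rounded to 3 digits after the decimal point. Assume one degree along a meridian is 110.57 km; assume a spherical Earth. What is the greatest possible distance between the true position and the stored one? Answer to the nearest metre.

Rounding to 3 decimal places leaves each coordinate within ±0.0005° of the true value.
N–S: 0.0005° × 110570 m/° = 55.285 m.
E–W at 71.01°: 0.0005° × 110570 × cos 71.01° = 0.0005 × 110570 × 0.3254 ≈ 17.9899 m.
The two errors are perpendicular, so the maximum displacement is √(55.285² + 17.9899²) ≈ 58.1384 m.

58 metres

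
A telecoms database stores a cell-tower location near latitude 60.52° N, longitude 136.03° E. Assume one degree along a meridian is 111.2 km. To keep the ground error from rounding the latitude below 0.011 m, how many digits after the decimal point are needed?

One degree of latitude covers 111200 m.
With N decimal places the half-ulp bound is 0.5·10⁻ᴺ°, or 0.5·10⁻ᴺ × 111200 m on the ground.
Setting 55600 × 10⁻ᴺ ≤ 0.011 gives 10ᴺ ≥ 5.055e+06, i.e. N ≥ 6.70.
So 7 decimal places suffice (0.00556 m); 6 would allow up to 0.0556 m.

7 decimal places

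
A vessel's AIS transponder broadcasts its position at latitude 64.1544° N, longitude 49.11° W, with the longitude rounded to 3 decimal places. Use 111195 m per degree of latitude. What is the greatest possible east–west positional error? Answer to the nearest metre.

24 metres

Rounding to 3 decimal places leaves the longitude within ±0.0005° of the true value.
At latitude 64.1544° a degree of longitude spans 111195 m × cos 64.1544° = 111195 × 0.4359 ≈ 48475.2 m.
East–west error: 0.0005° × 48475.2 m/° ≈ 24.2376 m.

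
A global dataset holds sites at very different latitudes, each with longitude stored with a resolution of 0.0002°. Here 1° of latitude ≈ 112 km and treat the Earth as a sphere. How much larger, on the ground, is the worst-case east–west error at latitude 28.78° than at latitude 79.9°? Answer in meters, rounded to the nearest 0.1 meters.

7.9 meters

With a 0.0002° grid the true value lies within half a step, ±0.0002°/2 = ±0.0001°, of the stored one.
At 28.78°: 0.0001° × 112000 × cos 28.78° = 0.0001 × 112000 × 0.8765 ≈ 9.8165 m.
At 79.9°: 0.0001° × 112000 × cos 79.9° = 0.0001 × 112000 × 0.1754 ≈ 1.9641 m.
Difference: 9.8165 − 1.9641 = 7.8524 m.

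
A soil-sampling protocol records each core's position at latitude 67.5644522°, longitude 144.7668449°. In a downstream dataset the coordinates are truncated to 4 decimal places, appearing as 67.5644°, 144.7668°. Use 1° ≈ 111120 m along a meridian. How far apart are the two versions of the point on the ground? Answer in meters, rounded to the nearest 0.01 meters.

Δlat = 67.5644522 − 67.5644 = +0.0000522°; Δlon = 144.7668449 − 144.7668 = +0.0000449°.
North–south shift: 0.0000522 × 111120 = 5.80046 m.
East–west at this latitude: 0.0000449° × 111120 × cos 67.5644° ≈ 0.0000449 × 42408.4 = 1.90414 m.
Hypotenuse of the two orthogonal shifts: √(5.80046² + 1.90414²) = 6.10501 m.

6.11 meters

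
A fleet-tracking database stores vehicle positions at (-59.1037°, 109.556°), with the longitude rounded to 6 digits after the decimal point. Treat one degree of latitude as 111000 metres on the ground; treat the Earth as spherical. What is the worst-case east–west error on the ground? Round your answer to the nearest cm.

Rounding to 6 decimal places leaves the longitude within ±5e-07° of the true value.
At latitude 59.1037° a degree of longitude spans 111000 m × cos 59.1037° = 111000 × 0.5135 ≈ 56996.9 m.
So at most 5e-07° × 56996.9 ≈ 0.0284985 m east–west.
That is 0.0284985 m = 2.8498 cm.

3 cm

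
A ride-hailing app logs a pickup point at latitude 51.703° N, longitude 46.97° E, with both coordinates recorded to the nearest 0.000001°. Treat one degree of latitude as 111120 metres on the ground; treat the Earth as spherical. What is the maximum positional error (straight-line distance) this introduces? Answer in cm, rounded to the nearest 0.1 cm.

Rounding to 6 decimal places leaves each coordinate within ±5e-07° of the true value.
N–S: 5e-07° × 111120 m/° = 0.05556 m.
East–west component at 51.703°: 5e-07° × 111120 × cos 51.703° ≈ 5e-07 × 68865.3 ≈ 0.0344326 m.
Worst case both components are at the extreme and orthogonal: √(0.05556² + 0.0344326²) ≈ 0.0653645 m.
That is 0.0653645 m = 6.5365 cm.

6.5 cm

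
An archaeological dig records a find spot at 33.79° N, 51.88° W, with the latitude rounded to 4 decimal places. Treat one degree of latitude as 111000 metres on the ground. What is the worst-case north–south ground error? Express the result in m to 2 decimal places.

Rounding to 4 decimal places leaves the latitude within ±5e-05° of the true value.
North–south distance: 5e-05° × 111000 m/° = 5.55 m.

5.55 m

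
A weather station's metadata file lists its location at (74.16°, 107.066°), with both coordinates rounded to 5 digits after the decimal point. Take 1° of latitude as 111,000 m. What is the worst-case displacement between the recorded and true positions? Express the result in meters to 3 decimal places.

Rounding to 5 decimal places leaves each coordinate within ±5e-06° of the true value.
North–south component: 5e-06° × 111000 = 0.555 m.
Longitude error → 5e-06 × 111000 × cos 74.16° = 5e-06 × 111000 × 0.2730 ≈ 0.151488 m.
Worst case both components are at the extreme and orthogonal: √(0.555² + 0.151488²) ≈ 0.575303 m.

0.575 meters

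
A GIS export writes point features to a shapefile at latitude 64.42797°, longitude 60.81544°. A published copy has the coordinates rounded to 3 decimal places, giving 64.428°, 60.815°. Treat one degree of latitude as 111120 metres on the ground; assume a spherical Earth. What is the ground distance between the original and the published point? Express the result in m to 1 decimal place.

21.4 m

Δlat = 64.42797 − 64.428 = -0.00003°; Δlon = 60.81544 − 60.815 = +0.00044°.
North–south shift: -0.00003 × 111120 = -3.3336 m.
E–W at 64.428°: 0.00044° × 111120 × cos 64.428° = 0.00044 × 111120 × 0.4316 ≈ 21.1043 m.
Hypotenuse of the two orthogonal shifts: √(3.3336² + 21.1043²) = 21.366 m.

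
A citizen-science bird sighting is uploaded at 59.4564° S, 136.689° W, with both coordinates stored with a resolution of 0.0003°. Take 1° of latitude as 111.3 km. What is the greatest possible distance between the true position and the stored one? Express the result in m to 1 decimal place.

With a 0.0003° grid the true value lies within half a step, ±0.0003°/2 = ±0.00015°, of the stored one.
Latitude error → 0.00015 × 111300 = 16.695 m along the meridian.
E–W at 59.4564°: 0.00015° × 111300 × cos 59.4564° = 0.00015 × 111300 × 0.5082 ≈ 8.4843 m.
Worst case both components are at the extreme and orthogonal: √(16.695² + 8.4843²) ≈ 18.7272 m.

18.7 m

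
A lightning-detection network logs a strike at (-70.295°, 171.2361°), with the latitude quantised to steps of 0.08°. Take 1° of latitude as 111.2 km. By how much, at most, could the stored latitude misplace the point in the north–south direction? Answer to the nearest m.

4448 m

With a 0.08° grid the true value lies within half a step, ±0.08°/2 = ±0.04°, of the stored one.
North–south distance: 0.04° × 111200 m/° = 4448 m.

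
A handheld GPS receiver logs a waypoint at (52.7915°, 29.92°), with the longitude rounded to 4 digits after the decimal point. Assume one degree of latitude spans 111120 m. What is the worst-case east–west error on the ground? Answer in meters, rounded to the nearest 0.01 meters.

3.36 meters

Rounding to 4 decimal places leaves the longitude within ±5e-05° of the true value.
One degree of longitude at 52.7915° is 111120 × cos 52.7915° ≈ 111120 × 0.6047 = 67196.2 m.
So at most 5e-05° × 67196.2 ≈ 3.35981 m east–west.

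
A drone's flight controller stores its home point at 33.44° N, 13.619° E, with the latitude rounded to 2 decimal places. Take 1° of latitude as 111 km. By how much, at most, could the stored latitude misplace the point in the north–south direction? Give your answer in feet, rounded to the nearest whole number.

Rounding to 2 decimal places leaves the latitude within ±0.005° of the true value.
So the N–S error is at most 0.005 × 111000 = 555 m.
Converting: 555 m × 3.2808 ft/m ≈ 1820.9 ft.

1821 feet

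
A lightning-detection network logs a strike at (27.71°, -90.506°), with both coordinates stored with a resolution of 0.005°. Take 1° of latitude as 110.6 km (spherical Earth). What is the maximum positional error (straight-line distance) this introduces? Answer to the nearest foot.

With a 0.005° grid the true value lies within half a step, ±0.005°/2 = ±0.0025°, of the stored one.
Latitude error → 0.0025 × 110600 = 276.5 m along the meridian.
East–west component at 27.71°: 0.0025° × 110600 × cos 27.71° ≈ 0.0025 × 97915.6 ≈ 244.789 m.
Combining orthogonally: (276.5² + 244.789²)^½ ≈ 369.288 m.
In feet: 369.288 m ÷ 0.3048 ≈ 1211.6 ft.

1212 feet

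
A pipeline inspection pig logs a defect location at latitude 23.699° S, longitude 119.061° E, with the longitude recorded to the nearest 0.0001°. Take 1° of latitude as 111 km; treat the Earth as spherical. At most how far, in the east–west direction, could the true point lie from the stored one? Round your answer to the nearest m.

Rounding to 4 decimal places leaves the longitude within ±5e-05° of the true value.
Parallels shrink by cos φ, so at 23.699° a degree of longitude is 111000 × 0.9157 ≈ 101639 m.
So at most 5e-05° × 101639 ≈ 5.08197 m east–west.

5 m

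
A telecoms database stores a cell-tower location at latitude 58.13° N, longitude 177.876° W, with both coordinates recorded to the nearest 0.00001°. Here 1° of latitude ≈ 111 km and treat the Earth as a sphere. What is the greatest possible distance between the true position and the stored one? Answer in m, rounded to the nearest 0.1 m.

0.6 m

Rounding to 5 decimal places leaves each coordinate within ±5e-06° of the true value.
Latitude error → 5e-06 × 111000 = 0.555 m along the meridian.
Longitude error → 5e-06 × 111000 × cos 58.13° = 5e-06 × 111000 × 0.5280 ≈ 0.293037 m.
Combining orthogonally: (0.555² + 0.293037²)^½ ≈ 0.627611 m.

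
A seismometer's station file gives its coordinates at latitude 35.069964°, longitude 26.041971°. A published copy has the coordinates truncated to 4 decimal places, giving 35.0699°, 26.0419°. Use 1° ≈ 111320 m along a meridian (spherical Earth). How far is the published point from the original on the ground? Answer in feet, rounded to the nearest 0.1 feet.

Δlat = 35.069964 − 35.0699 = +0.000064°; Δlon = 26.041971 − 26.0419 = +0.000071°.
North–south shift: 0.000064 × 111320 = 7.12448 m.
East–west at this latitude: 0.000071° × 111320 × cos 35.0699° ≈ 0.000071 × 91110 = 6.46881 m.
Hypotenuse of the two orthogonal shifts: √(7.12448² + 6.46881²) = 9.62308 m.
Converting: 9.62308 m × 3.2808 ft/m ≈ 31.572 ft.

31.6 feet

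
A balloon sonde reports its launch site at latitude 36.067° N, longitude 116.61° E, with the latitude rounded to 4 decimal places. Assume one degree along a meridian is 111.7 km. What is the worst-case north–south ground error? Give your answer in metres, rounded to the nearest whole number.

6 metres

Rounding to 4 decimal places leaves the latitude within ±5e-05° of the true value.
North–south distance: 5e-05° × 111700 m/° = 5.585 m.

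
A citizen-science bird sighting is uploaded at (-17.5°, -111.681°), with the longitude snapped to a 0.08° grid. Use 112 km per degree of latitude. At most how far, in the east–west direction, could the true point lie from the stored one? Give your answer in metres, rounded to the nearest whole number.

4273 metres

With a 0.08° grid the true value lies within half a step, ±0.08°/2 = ±0.04°, of the stored one.
Parallels shrink by cos φ, so at 17.5° a degree of longitude is 112000 × 0.9537 ≈ 106816 m.
So at most 0.04° × 106816 ≈ 4272.65 m east–west.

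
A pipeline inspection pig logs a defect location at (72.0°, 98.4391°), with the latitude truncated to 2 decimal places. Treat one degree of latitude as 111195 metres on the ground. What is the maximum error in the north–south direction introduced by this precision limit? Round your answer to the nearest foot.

3648 feet

Truncating at 2 decimal places can drop up to a full unit in the last place, so the latitude may be off by as much as 0.01°.
Along the meridian that is 0.01° × 111195 m/° = 1111.95 m.
In feet: 1111.95 m ÷ 0.3048 ≈ 3648.1 ft.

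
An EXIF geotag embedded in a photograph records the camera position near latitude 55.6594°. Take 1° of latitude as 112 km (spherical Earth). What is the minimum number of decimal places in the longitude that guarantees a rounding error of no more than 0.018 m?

7 decimal places

At 55.6594° one degree of longitude covers 112000 × cos 55.6594° ≈ 112000 × 0.5641 ≈ 63180.5 m.
N decimal places → at most half a unit in the last place, 0.5 × 10⁻ᴺ° = 63180.5/2 × 10⁻ᴺ m.
Need 0.5 × 63180.5 × 10⁻ᴺ ≤ 0.018 → 10⁻ᴺ ≤ 5.698e-07, so N ≥ 6.24.
N = 6 would give 0.0316 m (too coarse); N = 7 gives 0.00316 m ≤ 0.018 m.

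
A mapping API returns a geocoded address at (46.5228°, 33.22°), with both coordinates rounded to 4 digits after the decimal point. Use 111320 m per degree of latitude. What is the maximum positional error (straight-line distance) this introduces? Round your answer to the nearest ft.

Rounding to 4 decimal places leaves each coordinate within ±5e-05° of the true value.
N–S: 5e-05° × 111320 m/° = 5.566 m.
Longitude error → 5e-05 × 111320 × cos 46.5228° = 5e-05 × 111320 × 0.6881 ≈ 3.82977 m.
The two errors are perpendicular, so the maximum displacement is √(5.566² + 3.82977²) ≈ 6.7563 m.
Converting: 6.7563 m × 3.2808 ft/m ≈ 22.166 ft.

22 ft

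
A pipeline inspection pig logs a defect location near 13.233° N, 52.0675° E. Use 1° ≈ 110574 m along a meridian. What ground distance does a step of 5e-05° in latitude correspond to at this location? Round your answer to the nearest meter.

5e-05° × 110574 m/° = 5.5287 m.

6 meters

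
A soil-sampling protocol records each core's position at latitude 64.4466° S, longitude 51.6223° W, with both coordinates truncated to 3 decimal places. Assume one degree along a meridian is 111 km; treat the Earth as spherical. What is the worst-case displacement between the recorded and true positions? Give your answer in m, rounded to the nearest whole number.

Truncating at 3 decimal places can drop up to a full unit in the last place, so each coordinate may be off by as much as 0.001°.
Latitude error → 0.001 × 111000 = 111 m along the meridian.
E–W at 64.4466°: 0.001° × 111000 × cos 64.4466° = 0.001 × 111000 × 0.4314 ≈ 47.8801 m.
The two errors are perpendicular, so the maximum displacement is √(111² + 47.8801²) ≈ 120.886 m.

121 m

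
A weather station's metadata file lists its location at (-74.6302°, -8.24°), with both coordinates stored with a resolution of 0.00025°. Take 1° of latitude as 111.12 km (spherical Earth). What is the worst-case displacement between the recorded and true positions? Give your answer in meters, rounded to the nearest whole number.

With a 0.00025° grid the true value lies within half a step, ±0.00025°/2 = ±0.000125°, of the stored one.
N–S: 0.000125° × 111120 m/° = 13.89 m.
Longitude error → 0.000125 × 111120 × cos 74.6302° = 0.000125 × 111120 × 0.2650 ≈ 3.68152 m.
The two errors are perpendicular, so the maximum displacement is √(13.89² + 3.68152²) ≈ 14.3696 m.

14 meters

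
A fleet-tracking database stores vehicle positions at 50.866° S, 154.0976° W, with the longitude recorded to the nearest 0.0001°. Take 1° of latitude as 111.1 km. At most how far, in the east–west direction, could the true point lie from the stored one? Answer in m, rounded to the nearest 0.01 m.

3.51 m

Rounding to 4 decimal places leaves the longitude within ±5e-05° of the true value.
One degree of longitude at 50.866° is 111100 × cos 50.866° ≈ 111100 × 0.6311 = 70119.2 m.
East–west error: 5e-05° × 70119.2 m/° ≈ 3.50596 m.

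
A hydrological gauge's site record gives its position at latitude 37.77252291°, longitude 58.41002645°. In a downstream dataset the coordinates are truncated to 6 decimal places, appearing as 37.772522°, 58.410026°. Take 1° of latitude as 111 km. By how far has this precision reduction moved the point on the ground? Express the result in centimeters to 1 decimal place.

10.8 centimeters

Δlat = 37.77252291 − 37.772522 = +0.00000091°; Δlon = 58.41002645 − 58.410026 = +0.00000045°.
N–S: 0.00000091° × 111000 m/° = 0.10101 m.
E–W at 37.7725°: 0.00000045° × 111000 × cos 37.7725° = 0.00000045 × 111000 × 0.7904 ≈ 0.0394829 m.
Combined displacement = (0.10101² + 0.0394829²)^½ ≈ 0.108452 m.
That is 0.108452 m = 10.845 cm.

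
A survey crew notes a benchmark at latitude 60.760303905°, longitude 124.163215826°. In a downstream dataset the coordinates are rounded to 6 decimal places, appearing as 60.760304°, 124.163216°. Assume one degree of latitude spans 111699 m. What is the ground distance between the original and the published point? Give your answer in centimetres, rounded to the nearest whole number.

1 centimetres

The latitude changed by -0.000000095° and the longitude by -0.000000174°.
N–S: -0.000000095° × 111699 m/° = -0.0106114 m.
East–west at this latitude: -0.000000174° × 111699 × cos 60.7603° ≈ -0.000000174 × 54561 = -0.00949361 m.
Distance: √(0.0106114² + 0.00949361²) ≈ 0.0142383 m.
That is 0.0142383 m = 1.4238 cm.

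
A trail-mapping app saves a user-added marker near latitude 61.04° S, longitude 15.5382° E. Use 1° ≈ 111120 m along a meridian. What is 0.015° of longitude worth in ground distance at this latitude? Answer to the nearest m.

807 m

At 61.04° a degree of longitude is 111120 × cos 61.04° ≈ 53804.2 m, so 0.015° corresponds to 807.063 m.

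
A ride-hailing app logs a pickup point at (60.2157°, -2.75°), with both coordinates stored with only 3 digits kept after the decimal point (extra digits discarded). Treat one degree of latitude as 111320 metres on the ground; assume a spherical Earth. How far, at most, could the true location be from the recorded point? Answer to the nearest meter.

Truncating at 3 decimal places can drop up to a full unit in the last place, so each coordinate may be off by as much as 0.001°.
Latitude error → 0.001 × 111320 = 111.32 m along the meridian.
E–W at 60.2157°: 0.001° × 111320 × cos 60.2157° = 0.001 × 111320 × 0.4967 ≈ 55.2967 m.
The two errors are perpendicular, so the maximum displacement is √(111.32² + 55.2967²) ≈ 124.297 m.

124 meters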